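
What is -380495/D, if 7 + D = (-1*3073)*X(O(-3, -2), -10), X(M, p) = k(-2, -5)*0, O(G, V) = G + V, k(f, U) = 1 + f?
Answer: 380495/7 ≈ 54356.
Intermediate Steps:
X(M, p) = 0 (X(M, p) = (1 - 2)*0 = -1*0 = 0)
D = -7 (D = -7 - 1*3073*0 = -7 - 3073*0 = -7 + 0 = -7)
-380495/D = -380495/(-7) = -380495*(-⅐) = 380495/7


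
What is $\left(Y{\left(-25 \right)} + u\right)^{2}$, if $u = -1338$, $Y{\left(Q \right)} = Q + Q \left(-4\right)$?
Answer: $1595169$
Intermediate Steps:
$Y{\left(Q \right)} = - 3 Q$ ($Y{\left(Q \right)} = Q - 4 Q = - 3 Q$)
$\left(Y{\left(-25 \right)} + u\right)^{2} = \left(\left(-3\right) \left(-25\right) - 1338\right)^{2} = \left(75 - 1338\right)^{2} = \left(-1263\right)^{2} = 1595169$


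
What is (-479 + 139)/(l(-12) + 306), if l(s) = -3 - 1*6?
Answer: -340/297 ≈ -1.1448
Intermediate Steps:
l(s) = -9 (l(s) = -3 - 6 = -9)
(-479 + 139)/(l(-12) + 306) = (-479 + 139)/(-9 + 306) = -340/297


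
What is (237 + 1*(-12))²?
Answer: 50625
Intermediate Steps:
(237 + 1*(-12))² = (237 - 12)² = 225² = 50625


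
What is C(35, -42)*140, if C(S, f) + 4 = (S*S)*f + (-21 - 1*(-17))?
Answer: -7204120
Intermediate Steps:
C(S, f) = -8 + f*S² (C(S, f) = -4 + ((S*S)*f + (-21 - 1*(-17))) = -4 + (S²*f + (-21 + 17)) = -4 + (f*S² - 4) = -4 + (-4 + f*S²) = -8 + f*S²)
C(35, -42)*140 = (-8 - 42*35²)*140 = (-8 - 42*1225)*140 = (-8 - 51450)*140 = -51458*140 = -7204120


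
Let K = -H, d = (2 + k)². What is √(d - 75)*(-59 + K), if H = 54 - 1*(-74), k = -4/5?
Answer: -187*I*√1839/5 ≈ -1603.8*I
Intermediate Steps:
k = -⅘ (k = -4*⅕ = -⅘ ≈ -0.80000)
H = 128 (H = 54 + 74 = 128)
d = 36/25 (d = (2 - ⅘)² = (6/5)² = 36/25 ≈ 1.4400)
K = -128 (K = -1*128 = -128)
√(d - 75)*(-59 + K) = √(36/25 - 75)*(-59 - 128) = √(-1839/25)*(-187) = (I*√1839/5)*(-187) = -187*I*√1839/5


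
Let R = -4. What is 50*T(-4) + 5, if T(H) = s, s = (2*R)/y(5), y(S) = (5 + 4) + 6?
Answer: -65/3 ≈ -21.667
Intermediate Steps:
y(S) = 15 (y(S) = 9 + 6 = 15)
s = -8/15 (s = (2*(-4))/15 = -8*1/15 = -8/15 ≈ -0.53333)
T(H) = -8/15
50*T(-4) + 5 = 50*(-8/15) + 5 = -80/3 + 5 = -65/3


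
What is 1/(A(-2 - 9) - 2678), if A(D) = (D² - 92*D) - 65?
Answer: -1/1610 ≈ -0.00062112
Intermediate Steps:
A(D) = -65 + D² - 92*D
1/(A(-2 - 9) - 2678) = 1/((-65 + (-2 - 9)² - 92*(-2 - 9)) - 2678) = 1/((-65 + (-11)² - 92*(-11)) - 2678) = 1/((-65 + 121 + 1012) - 2678) = 1/(1068 - 2678) = 1/(-1610) = -1/1610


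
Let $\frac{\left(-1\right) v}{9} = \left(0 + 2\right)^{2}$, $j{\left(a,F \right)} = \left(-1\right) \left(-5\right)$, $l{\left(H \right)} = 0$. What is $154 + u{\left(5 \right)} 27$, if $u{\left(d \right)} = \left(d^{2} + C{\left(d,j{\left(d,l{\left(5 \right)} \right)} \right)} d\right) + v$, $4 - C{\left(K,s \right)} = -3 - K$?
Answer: $1477$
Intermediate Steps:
$j{\left(a,F \right)} = 5$
$C{\left(K,s \right)} = 7 + K$ ($C{\left(K,s \right)} = 4 - \left(-3 - K\right) = 4 + \left(3 + K\right) = 7 + K$)
$v = -36$ ($v = - 9 \left(0 + 2\right)^{2} = - 9 \cdot 2^{2} = \left(-9\right) 4 = -36$)
$u{\left(d \right)} = -36 + d^{2} + d \left(7 + d\right)$ ($u{\left(d \right)} = \left(d^{2} + \left(7 + d\right) d\right) - 36 = \left(d^{2} + d \left(7 + d\right)\right) - 36 = -36 + d^{2} + d \left(7 + d\right)$)
$154 + u{\left(5 \right)} 27 = 154 + \left(-36 + 5^{2} + 5 \left(7 + 5\right)\right) 27 = 154 + \left(-36 + 25 + 5 \cdot 12\right) 27 = 154 + \left(-36 + 25 + 60\right) 27 = 154 + 49 \cdot 27 = 154 + 1323 = 1477$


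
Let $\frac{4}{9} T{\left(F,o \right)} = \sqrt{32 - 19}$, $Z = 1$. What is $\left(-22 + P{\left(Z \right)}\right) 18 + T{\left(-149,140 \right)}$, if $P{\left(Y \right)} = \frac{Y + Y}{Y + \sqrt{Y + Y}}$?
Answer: $-432 + 36 \sqrt{2} + \frac{9 \sqrt{13}}{4} \approx -372.98$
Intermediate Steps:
$T{\left(F,o \right)} = \frac{9 \sqrt{13}}{4}$ ($T{\left(F,o \right)} = \frac{9 \sqrt{32 - 19}}{4} = \frac{9 \sqrt{13}}{4}$)
$P{\left(Y \right)} = \frac{2 Y}{Y + \sqrt{2} \sqrt{Y}}$ ($P{\left(Y \right)} = \frac{2 Y}{Y + \sqrt{2 Y}} = \frac{2 Y}{Y + \sqrt{2} \sqrt{Y}}$)
$\left(-22 + P{\left(Z \right)}\right) 18 + T{\left(-149,140 \right)} = \left(-22 + 2 \cdot 1 \frac{1}{1 + \sqrt{2} \sqrt{1}}\right) 18 + \frac{9 \sqrt{13}}{4} = \left(-22 + 2 \cdot 1 \frac{1}{1 + \sqrt{2} \cdot 1}\right) 18 + \frac{9 \sqrt{13}}{4} = \left(-22 + 2 \cdot 1 \frac{1}{1 + \sqrt{2}}\right) 18 + \frac{9 \sqrt{13}}{4} = \left(-22 + \frac{2}{1 + \sqrt{2}}\right) 18 + \frac{9 \sqrt{13}}{4} = \left(-396 + \frac{36}{1 + \sqrt{2}}\right) + \frac{9 \sqrt{13}}{4} = -396 + \frac{36}{1 + \sqrt{2}} + \frac{9 \sqrt{13}}{4}$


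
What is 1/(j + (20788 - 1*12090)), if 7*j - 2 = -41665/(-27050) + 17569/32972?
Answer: 624324820/5430740564863 ≈ 0.00011496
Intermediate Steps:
j = 363280503/624324820 (j = 2/7 + (-41665/(-27050) + 17569/32972)/7 = 2/7 + (-41665*(-1/27050) + 17569*(1/32972))/7 = 2/7 + (8333/5410 + 17569/32972)/7 = 2/7 + (1/7)*(184901983/89189260) = 2/7 + 26414569/89189260 = 363280503/624324820 ≈ 0.58188)
1/(j + (20788 - 1*12090)) = 1/(363280503/624324820 + (20788 - 1*12090)) = 1/(363280503/624324820 + (20788 - 12090)) = 1/(363280503/624324820 + 8698) = 1/(5430740564863/624324820) = 624324820/5430740564863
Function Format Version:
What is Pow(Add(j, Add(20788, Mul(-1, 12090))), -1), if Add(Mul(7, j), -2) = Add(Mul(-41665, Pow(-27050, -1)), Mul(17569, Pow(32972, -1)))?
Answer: Rational(624324820, 5430740564863) ≈ 0.00011496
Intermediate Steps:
j = Rational(363280503, 624324820) (j = Add(Rational(2, 7), Mul(Rational(1, 7), Add(Mul(-41665, Pow(-27050, -1)), Mul(17569, Pow(32972, -1))))) = Add(Rational(2, 7), Mul(Rational(1, 7), Add(Mul(-41665, Rational(-1, 27050)), Mul(17569, Rational(1, 32972))))) = Add(Rational(2, 7), Mul(Rational(1, 7), Add(Rational(8333, 5410), Rational(17569, 32972)))) = Add(Rational(2, 7), Mul(Rational(1, 7), Rational(184901983, 89189260))) = Add(Rational(2, 7), Rational(26414569, 89189260)) = Rational(363280503, 624324820) ≈ 0.58188)
Pow(Add(j, Add(20788, Mul(-1, 12090))), -1) = Pow(Add(Rational(363280503, 624324820), Add(20788, Mul(-1, 12090))), -1) = Pow(Add(Rational(363280503, 624324820), Add(20788, -12090)), -1) = Pow(Add(Rational(363280503, 624324820), 8698), -1) = Pow(Rational(5430740564863, 624324820), -1) = Rational(624324820, 5430740564863)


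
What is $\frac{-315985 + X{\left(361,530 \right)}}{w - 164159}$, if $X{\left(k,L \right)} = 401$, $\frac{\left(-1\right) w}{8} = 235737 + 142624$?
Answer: $\frac{315584}{3191047} \approx 0.098897$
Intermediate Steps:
$w = -3026888$ ($w = - 8 \left(235737 + 142624\right) = \left(-8\right) 378361 = -3026888$)
$\frac{-315985 + X{\left(361,530 \right)}}{w - 164159} = \frac{-315985 + 401}{-3026888 - 164159} = - \frac{315584}{-3191047} = \left(-315584\right) \left(- \frac{1}{3191047}\right) = \frac{315584}{3191047}$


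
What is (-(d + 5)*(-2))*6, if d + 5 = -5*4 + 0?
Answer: -240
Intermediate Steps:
d = -25 (d = -5 + (-5*4 + 0) = -5 + (-20 + 0) = -5 - 20 = -25)
(-(d + 5)*(-2))*6 = (-(-25 + 5)*(-2))*6 = (-1*(-20)*(-2))*6 = (20*(-2))*6 = -40*6 = -240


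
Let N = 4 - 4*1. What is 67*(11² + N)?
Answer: 8107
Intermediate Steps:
N = 0 (N = 4 - 4 = 0)
67*(11² + N) = 67*(11² + 0) = 67*(121 + 0) = 67*121 = 8107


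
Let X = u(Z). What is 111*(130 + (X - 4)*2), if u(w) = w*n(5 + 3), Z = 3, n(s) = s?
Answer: 18870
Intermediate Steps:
u(w) = 8*w (u(w) = w*(5 + 3) = w*8 = 8*w)
X = 24 (X = 8*3 = 24)
111*(130 + (X - 4)*2) = 111*(130 + (24 - 4)*2) = 111*(130 + 20*2) = 111*(130 + 40) = 111*170 = 18870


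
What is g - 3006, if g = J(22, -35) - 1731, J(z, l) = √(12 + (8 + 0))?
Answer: -4737 + 2*√5 ≈ -4732.5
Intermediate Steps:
J(z, l) = 2*√5 (J(z, l) = √(12 + 8) = √20 = 2*√5)
g = -1731 + 2*√5 (g = 2*√5 - 1731 = -1731 + 2*√5 ≈ -1726.5)
g - 3006 = (-1731 + 2*√5) - 3006 = -4737 + 2*√5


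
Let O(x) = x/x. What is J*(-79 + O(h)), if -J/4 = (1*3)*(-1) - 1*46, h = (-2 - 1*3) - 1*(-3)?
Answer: -15288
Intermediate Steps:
h = -2 (h = (-2 - 3) + 3 = -5 + 3 = -2)
O(x) = 1
J = 196 (J = -4*((1*3)*(-1) - 1*46) = -4*(3*(-1) - 46) = -4*(-3 - 46) = -4*(-49) = 196)
J*(-79 + O(h)) = 196*(-79 + 1) = 196*(-78) = -15288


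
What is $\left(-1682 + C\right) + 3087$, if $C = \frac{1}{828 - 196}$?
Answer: $\frac{887961}{632} \approx 1405.0$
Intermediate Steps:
$C = \frac{1}{632} \approx 0.0015823$
$\left(-1682 + C\right) + 3087 = \left(-1682 + \frac{1}{632}\right) + 3087 = - \frac{1063023}{632} + 3087 = \frac{887961}{632}$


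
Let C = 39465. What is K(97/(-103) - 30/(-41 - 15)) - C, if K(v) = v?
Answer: -113818231/2884 ≈ -39465.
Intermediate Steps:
K(97/(-103) - 30/(-41 - 15)) - C = (97/(-103) - 30/(-41 - 15)) - 1*39465 = (97*(-1/103) - 30/(-56)) - 39465 = (-97/103 - 30*(-1/56)) - 39465 = (-97/103 + 15/28) - 39465 = -1171/2884 - 39465 = -113818231/2884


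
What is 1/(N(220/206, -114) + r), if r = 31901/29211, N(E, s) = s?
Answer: -29211/3298153 ≈ -0.0088568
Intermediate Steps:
r = 31901/29211 (r = 31901*(1/29211) = 31901/29211 ≈ 1.0921)
1/(N(220/206, -114) + r) = 1/(-114 + 31901/29211) = 1/(-3298153/29211) = -29211/3298153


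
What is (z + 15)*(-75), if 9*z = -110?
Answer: -625/3 ≈ -208.33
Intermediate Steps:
z = -110/9 (z = (⅑)*(-110) = -110/9 ≈ -12.222)
(z + 15)*(-75) = (-110/9 + 15)*(-75) = (25/9)*(-75) = -625/3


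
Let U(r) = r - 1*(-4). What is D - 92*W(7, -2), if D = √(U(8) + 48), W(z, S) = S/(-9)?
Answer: -184/9 + 2*√15 ≈ -12.698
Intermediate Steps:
U(r) = 4 + r (U(r) = r + 4 = 4 + r)
W(z, S) = -S/9 (W(z, S) = S*(-⅑) = -S/9)
D = 2*√15 (D = √((4 + 8) + 48) = √(12 + 48) = √60 = 2*√15 ≈ 7.7460)
D - 92*W(7, -2) = 2*√15 - (-92)*(-2)/9 = 2*√15 - 92*2/9 = 2*√15 - 184/9 = -184/9 + 2*√15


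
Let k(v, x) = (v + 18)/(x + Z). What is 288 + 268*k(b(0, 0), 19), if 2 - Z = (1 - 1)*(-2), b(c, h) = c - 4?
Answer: 1400/3 ≈ 466.67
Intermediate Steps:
b(c, h) = -4 + c
Z = 2 (Z = 2 - (1 - 1)*(-2) = 2 - 0*(-2) = 2 - 1*0 = 2 + 0 = 2)
k(v, x) = (18 + v)/(2 + x) (k(v, x) = (v + 18)/(x + 2) = (18 + v)/(2 + x))
288 + 268*k(b(0, 0), 19) = 288 + 268*((18 + (-4 + 0))/(2 + 19)) = 288 + 268*((18 - 4)/21) = 288 + 268*((1/21)*14) = 288 + 268*(2/3) = 288 + 536/3 = 1400/3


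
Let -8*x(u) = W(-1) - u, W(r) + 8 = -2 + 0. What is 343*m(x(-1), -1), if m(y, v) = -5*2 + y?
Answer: -24353/8 ≈ -3044.1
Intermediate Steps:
W(r) = -10 (W(r) = -8 + (-2 + 0) = -8 - 2 = -10)
x(u) = 5/4 + u/8 (x(u) = -(-10 - u)/8 = 5/4 + u/8)
m(y, v) = -10 + y
343*m(x(-1), -1) = 343*(-10 + (5/4 + (1/8)*(-1))) = 343*(-10 + (5/4 - 1/8)) = 343*(-10 + 9/8) = 343*(-71/8) = -24353/8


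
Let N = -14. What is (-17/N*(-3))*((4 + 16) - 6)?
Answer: -51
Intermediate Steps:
(-17/N*(-3))*((4 + 16) - 6) = (-17/(-14)*(-3))*((4 + 16) - 6) = (-17*(-1/14)*(-3))*(20 - 6) = ((17/14)*(-3))*14 = -51/14*14 = -51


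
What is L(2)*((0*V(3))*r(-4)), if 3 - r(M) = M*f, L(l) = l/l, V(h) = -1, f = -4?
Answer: 0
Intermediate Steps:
L(l) = 1
r(M) = 3 + 4*M (r(M) = 3 - M*(-4) = 3 - (-4)*M = 3 + 4*M)
L(2)*((0*V(3))*r(-4)) = 1*((0*(-1))*(3 + 4*(-4))) = 1*(0*(3 - 16)) = 1*(0*(-13)) = 1*0 = 0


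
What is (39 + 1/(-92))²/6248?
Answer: 12866569/52883072 ≈ 0.24330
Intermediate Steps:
(39 + 1/(-92))²/6248 = (39 - 1/92)²*(1/6248) = (3587/92)²*(1/6248) = (12866569/8464)*(1/6248) = 12866569/52883072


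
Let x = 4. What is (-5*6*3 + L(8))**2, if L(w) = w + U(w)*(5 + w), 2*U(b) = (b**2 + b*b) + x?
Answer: 602176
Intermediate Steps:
U(b) = 2 + b**2 (U(b) = ((b**2 + b*b) + 4)/2 = ((b**2 + b**2) + 4)/2 = (2*b**2 + 4)/2 = (4 + 2*b**2)/2 = 2 + b**2)
L(w) = w + (2 + w**2)*(5 + w)
(-5*6*3 + L(8))**2 = (-5*6*3 + (10 + 8**3 + 3*8 + 5*8**2))**2 = (-30*3 + (10 + 512 + 24 + 5*64))**2 = (-90 + (10 + 512 + 24 + 320))**2 = (-90 + 866)**2 = 776**2 = 602176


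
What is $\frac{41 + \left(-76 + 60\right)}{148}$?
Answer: $\frac{25}{148} \approx 0.16892$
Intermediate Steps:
$\frac{41 + \left(-76 + 60\right)}{148} = \frac{41 - 16}{148} = \frac{1}{148} \cdot 25 = \frac{25}{148}$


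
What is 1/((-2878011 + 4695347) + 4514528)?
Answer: 1/6331864 ≈ 1.5793e-7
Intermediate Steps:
1/((-2878011 + 4695347) + 4514528) = 1/(1817336 + 4514528) = 1/6331864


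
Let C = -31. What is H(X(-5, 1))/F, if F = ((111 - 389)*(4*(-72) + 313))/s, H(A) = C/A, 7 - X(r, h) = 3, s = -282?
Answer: -4371/13900 ≈ -0.31446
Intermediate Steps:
X(r, h) = 4 (X(r, h) = 7 - 1*3 = 7 - 3 = 4)
H(A) = -31/A
F = 3475/141 (F = ((111 - 389)*(4*(-72) + 313))/(-282) = -278*(-288 + 313)*(-1/282) = -278*25*(-1/282) = -6950*(-1/282) = 3475/141 ≈ 24.645)
H(X(-5, 1))/F = (-31/4)/(3475/141) = -31*¼*(141/3475) = -31/4*141/3475 = -4371/13900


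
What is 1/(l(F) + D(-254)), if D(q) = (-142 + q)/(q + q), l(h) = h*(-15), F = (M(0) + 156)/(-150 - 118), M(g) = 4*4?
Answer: 8509/88548 ≈ 0.096095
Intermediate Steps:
M(g) = 16
F = -43/67 (F = (16 + 156)/(-150 - 118) = 172/(-268) = 172*(-1/268) = -43/67 ≈ -0.64179)
l(h) = -15*h
D(q) = (-142 + q)/(2*q) (D(q) = (-142 + q)/((2*q)) = (-142 + q)*(1/(2*q)) = (-142 + q)/(2*q))
1/(l(F) + D(-254)) = 1/(-15*(-43/67) + (½)*(-142 - 254)/(-254)) = 1/(645/67 + (½)*(-1/254)*(-396)) = 1/(645/67 + 99/127) = 1/(88548/8509) = 8509/88548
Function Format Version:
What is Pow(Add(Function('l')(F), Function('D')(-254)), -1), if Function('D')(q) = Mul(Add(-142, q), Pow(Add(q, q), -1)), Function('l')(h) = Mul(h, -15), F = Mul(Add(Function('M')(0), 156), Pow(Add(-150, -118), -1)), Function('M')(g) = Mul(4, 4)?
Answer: Rational(8509, 88548) ≈ 0.096095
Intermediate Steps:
Function('M')(g) = 16
F = Rational(-43, 67) (F = Mul(Add(16, 156), Pow(Add(-150, -118), -1)) = Mul(172, Pow(-268, -1)) = Mul(172, Rational(-1, 268)) = Rational(-43, 67) ≈ -0.64179)
Function('l')(h) = Mul(-15, h)
Function('D')(q) = Mul(Rational(1, 2), Pow(q, -1), Add(-142, q)) (Function('D')(q) = Mul(Add(-142, q), Pow(Mul(2, q), -1)) = Mul(Add(-142, q), Mul(Rational(1, 2), Pow(q, -1))) = Mul(Rational(1, 2), Pow(q, -1), Add(-142, q)))
Pow(Add(Function('l')(F), Function('D')(-254)), -1) = Pow(Add(Mul(-15, Rational(-43, 67)), Mul(Rational(1, 2), Pow(-254, -1), Add(-142, -254))), -1) = Pow(Add(Rational(645, 67), Mul(Rational(1, 2), Rational(-1, 254), -396)), -1) = Pow(Add(Rational(645, 67), Rational(99, 127)), -1) = Pow(Rational(88548, 8509), -1) = Rational(8509, 88548)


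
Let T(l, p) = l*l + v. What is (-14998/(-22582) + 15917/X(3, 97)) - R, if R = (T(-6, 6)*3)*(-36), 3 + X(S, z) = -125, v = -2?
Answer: 5128191681/1445248 ≈ 3548.3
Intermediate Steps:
X(S, z) = -128 (X(S, z) = -3 - 125 = -128)
T(l, p) = -2 + l**2 (T(l, p) = l*l - 2 = l**2 - 2 = -2 + l**2)
R = -3672 (R = ((-2 + (-6)**2)*3)*(-36) = ((-2 + 36)*3)*(-36) = (34*3)*(-36) = 102*(-36) = -3672)
(-14998/(-22582) + 15917/X(3, 97)) - R = (-14998/(-22582) + 15917/(-128)) - 1*(-3672) = (-14998*(-1/22582) + 15917*(-1/128)) + 3672 = (7499/11291 - 15917/128) + 3672 = -178758975/1445248 + 3672 = 5128191681/1445248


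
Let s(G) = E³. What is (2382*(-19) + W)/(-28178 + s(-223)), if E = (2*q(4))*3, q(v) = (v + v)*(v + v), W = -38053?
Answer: -83311/56594926 ≈ -0.0014721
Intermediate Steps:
q(v) = 4*v² (q(v) = (2*v)*(2*v) = 4*v²)
E = 384 (E = (2*(4*4²))*3 = (2*(4*16))*3 = (2*64)*3 = 128*3 = 384)
s(G) = 56623104 (s(G) = 384³ = 56623104)
(2382*(-19) + W)/(-28178 + s(-223)) = (2382*(-19) - 38053)/(-28178 + 56623104) = (-45258 - 38053)/56594926 = -83311*1/56594926 = -83311/56594926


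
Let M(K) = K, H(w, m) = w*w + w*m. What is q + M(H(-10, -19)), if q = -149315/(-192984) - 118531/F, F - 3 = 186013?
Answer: 1301919099787/4487263968 ≈ 290.14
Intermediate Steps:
F = 186016 (F = 3 + 186013 = 186016)
H(w, m) = w² + m*w
q = 612549067/4487263968 (q = -149315/(-192984) - 118531/186016 = -149315*(-1/192984) - 118531*1/186016 = 149315/192984 - 118531/186016 = 612549067/4487263968 ≈ 0.13651)
q + M(H(-10, -19)) = 612549067/4487263968 - 10*(-19 - 10) = 612549067/4487263968 - 10*(-29) = 612549067/4487263968 + 290 = 1301919099787/4487263968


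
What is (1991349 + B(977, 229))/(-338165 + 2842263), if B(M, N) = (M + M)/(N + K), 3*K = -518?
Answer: 336543843/423192562 ≈ 0.79525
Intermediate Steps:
K = -518/3 (K = (⅓)*(-518) = -518/3 ≈ -172.67)
B(M, N) = 2*M/(-518/3 + N) (B(M, N) = (M + M)/(N - 518/3) = (2*M)/(-518/3 + N) = 2*M/(-518/3 + N))
(1991349 + B(977, 229))/(-338165 + 2842263) = (1991349 + 6*977/(-518 + 3*229))/(-338165 + 2842263) = (1991349 + 6*977/(-518 + 687))/2504098 = (1991349 + 6*977/169)*(1/2504098) = (1991349 + 6*977*(1/169))*(1/2504098) = (1991349 + 5862/169)*(1/2504098) = (336543843/169)*(1/2504098) = 336543843/423192562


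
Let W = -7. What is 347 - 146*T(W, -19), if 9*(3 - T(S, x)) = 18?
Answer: 201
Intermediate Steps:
T(S, x) = 1 (T(S, x) = 3 - ⅑*18 = 3 - 2 = 1)
347 - 146*T(W, -19) = 347 - 146*1 = 347 - 146 = 201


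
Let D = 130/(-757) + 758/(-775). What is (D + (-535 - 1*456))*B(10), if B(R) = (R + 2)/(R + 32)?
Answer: -166305566/586675 ≈ -283.47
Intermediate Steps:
B(R) = (2 + R)/(32 + R)
D = -674556/586675 (D = 130*(-1/757) + 758*(-1/775) = -130/757 - 758/775 = -674556/586675 ≈ -1.1498)
(D + (-535 - 1*456))*B(10) = (-674556/586675 + (-535 - 1*456))*((2 + 10)/(32 + 10)) = (-674556/586675 + (-535 - 456))*(12/42) = (-674556/586675 - 991)*((1/42)*12) = -582069481/586675*2/7 = -166305566/586675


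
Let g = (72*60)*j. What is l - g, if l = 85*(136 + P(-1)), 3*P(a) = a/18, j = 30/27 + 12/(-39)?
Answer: 5677535/702 ≈ 8087.7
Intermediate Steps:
j = 94/117 (j = 30*(1/27) + 12*(-1/39) = 10/9 - 4/13 = 94/117 ≈ 0.80342)
P(a) = a/54 (P(a) = (a/18)/3 = a/54)
g = 45120/13 (g = (72*60)*(94/117) = 4320*(94/117) = 45120/13 ≈ 3470.8)
l = 624155/54 (l = 85*(136 + (1/54)*(-1)) = 85*(136 - 1/54) = 85*(7343/54) = 624155/54 ≈ 11558.)
l - g = 624155/54 - 1*45120/13 = 624155/54 - 45120/13 = 5677535/702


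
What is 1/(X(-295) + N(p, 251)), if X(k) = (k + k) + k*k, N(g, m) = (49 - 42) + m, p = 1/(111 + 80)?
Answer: 1/86693 ≈ 1.1535e-5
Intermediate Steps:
p = 1/191 ≈ 0.0052356
N(g, m) = 7 + m
X(k) = k**2 + 2*k (X(k) = 2*k + k**2 = k**2 + 2*k)
1/(X(-295) + N(p, 251)) = 1/(-295*(2 - 295) + (7 + 251)) = 1/(-295*(-293) + 258) = 1/(86435 + 258) = 1/86693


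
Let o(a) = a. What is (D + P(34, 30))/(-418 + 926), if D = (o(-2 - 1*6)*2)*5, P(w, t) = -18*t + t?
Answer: -295/254 ≈ -1.1614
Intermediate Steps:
P(w, t) = -17*t
D = -80 (D = ((-2 - 1*6)*2)*5 = ((-2 - 6)*2)*5 = -8*2*5 = -16*5 = -80)
(D + P(34, 30))/(-418 + 926) = (-80 - 17*30)/(-418 + 926) = (-80 - 510)/508 = (1/508)*(-590) = -295/254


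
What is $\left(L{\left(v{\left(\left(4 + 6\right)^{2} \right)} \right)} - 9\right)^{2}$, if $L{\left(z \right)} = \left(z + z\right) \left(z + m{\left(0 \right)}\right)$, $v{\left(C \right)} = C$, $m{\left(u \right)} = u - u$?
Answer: $399640081$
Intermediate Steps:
$m{\left(u \right)} = 0$
$L{\left(z \right)} = 2 z^{2}$ ($L{\left(z \right)} = \left(z + z\right) \left(z + 0\right) = 2 z z = 2 z^{2}$)
$\left(L{\left(v{\left(\left(4 + 6\right)^{2} \right)} \right)} - 9\right)^{2} = \left(2 \left(\left(4 + 6\right)^{2}\right)^{2} - 9\right)^{2} = \left(2 \left(10^{2}\right)^{2} - 9\right)^{2} = \left(2 \cdot 100^{2} - 9\right)^{2} = \left(2 \cdot 10000 - 9\right)^{2} = \left(20000 - 9\right)^{2} = 19991^{2} = 399640081$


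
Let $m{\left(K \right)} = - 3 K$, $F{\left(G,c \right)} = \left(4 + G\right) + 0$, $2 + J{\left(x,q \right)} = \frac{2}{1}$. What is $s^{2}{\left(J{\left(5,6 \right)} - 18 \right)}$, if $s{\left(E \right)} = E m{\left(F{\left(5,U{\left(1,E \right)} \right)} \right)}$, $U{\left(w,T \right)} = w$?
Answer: $236196$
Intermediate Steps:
$J{\left(x,q \right)} = 0$ ($J{\left(x,q \right)} = -2 + \frac{2}{1} = -2 + 2 \cdot 1 = -2 + 2 = 0$)
$F{\left(G,c \right)} = 4 + G$
$s{\left(E \right)} = - 27 E$ ($s{\left(E \right)} = E \left(- 3 \left(4 + 5\right)\right) = E \left(\left(-3\right) 9\right) = E \left(-27\right) = - 27 E$)
$s^{2}{\left(J{\left(5,6 \right)} - 18 \right)} = \left(- 27 \left(0 - 18\right)\right)^{2} = \left(\left(-27\right) \left(-18\right)\right)^{2} = 486^{2} = 236196$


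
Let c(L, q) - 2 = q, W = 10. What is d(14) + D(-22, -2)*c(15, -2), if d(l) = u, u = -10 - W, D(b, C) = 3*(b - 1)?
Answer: -20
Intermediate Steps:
D(b, C) = -3 + 3*b (D(b, C) = 3*(-1 + b) = -3 + 3*b)
c(L, q) = 2 + q
u = -20 (u = -10 - 1*10 = -10 - 10 = -20)
d(l) = -20
d(14) + D(-22, -2)*c(15, -2) = -20 + (-3 + 3*(-22))*(2 - 2) = -20 + (-3 - 66)*0 = -20 - 69*0 = -20 + 0 = -20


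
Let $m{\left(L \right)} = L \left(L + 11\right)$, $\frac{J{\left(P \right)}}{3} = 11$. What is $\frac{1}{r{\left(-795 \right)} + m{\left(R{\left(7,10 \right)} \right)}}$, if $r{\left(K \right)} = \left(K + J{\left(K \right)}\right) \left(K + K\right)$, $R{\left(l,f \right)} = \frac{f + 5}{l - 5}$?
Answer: $\frac{4}{4846875} \approx 8.2527 \cdot 10^{-7}$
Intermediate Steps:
$R{\left(l,f \right)} = \frac{5 + f}{-5 + l}$
$J{\left(P \right)} = 33$ ($J{\left(P \right)} = 3 \cdot 11 = 33$)
$m{\left(L \right)} = L \left(11 + L\right)$
$r{\left(K \right)} = 2 K \left(33 + K\right)$ ($r{\left(K \right)} = \left(K + 33\right) \left(K + K\right) = \left(33 + K\right) 2 K = 2 K \left(33 + K\right)$)
$\frac{1}{r{\left(-795 \right)} + m{\left(R{\left(7,10 \right)} \right)}} = \frac{1}{2 \left(-795\right) \left(33 - 795\right) + \frac{5 + 10}{-5 + 7} \left(11 + \frac{5 + 10}{-5 + 7}\right)} = \frac{1}{2 \left(-795\right) \left(-762\right) + \frac{1}{2} \cdot 15 \left(11 + \frac{1}{2} \cdot 15\right)} = \frac{1}{1211580 + \frac{1}{2} \cdot 15 \left(11 + \frac{1}{2} \cdot 15\right)} = \frac{1}{1211580 + \frac{15 \left(11 + \frac{15}{2}\right)}{2}} = \frac{1}{1211580 + \frac{15}{2} \cdot \frac{37}{2}} = \frac{1}{1211580 + \frac{555}{4}} = \frac{1}{\frac{4846875}{4}} = \frac{4}{4846875}$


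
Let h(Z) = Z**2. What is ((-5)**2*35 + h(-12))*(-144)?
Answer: -146736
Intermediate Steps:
((-5)**2*35 + h(-12))*(-144) = ((-5)**2*35 + (-12)**2)*(-144) = (25*35 + 144)*(-144) = (875 + 144)*(-144) = 1019*(-144) = -146736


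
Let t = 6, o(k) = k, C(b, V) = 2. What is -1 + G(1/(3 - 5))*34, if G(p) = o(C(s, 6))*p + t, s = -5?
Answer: 169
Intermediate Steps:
G(p) = 6 + 2*p (G(p) = 2*p + 6 = 6 + 2*p)
-1 + G(1/(3 - 5))*34 = -1 + (6 + 2/(3 - 5))*34 = -1 + (6 + 2/(-2))*34 = -1 + (6 + 2*(-½))*34 = -1 + (6 - 1)*34 = -1 + 5*34 = -1 + 170 = 169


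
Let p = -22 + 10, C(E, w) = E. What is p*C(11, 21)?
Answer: -132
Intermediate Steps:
p = -12
p*C(11, 21) = -12*11 = -132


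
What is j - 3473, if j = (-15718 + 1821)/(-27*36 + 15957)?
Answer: -52056802/14985 ≈ -3473.9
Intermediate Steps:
j = -13897/14985 (j = -13897/(-972 + 15957) = -13897/14985 ≈ -0.92739)
j - 3473 = -13897/14985 - 3473 = -52056802/14985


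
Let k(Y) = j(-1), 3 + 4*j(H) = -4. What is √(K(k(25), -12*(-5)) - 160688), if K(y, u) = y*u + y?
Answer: I*√643179/2 ≈ 400.99*I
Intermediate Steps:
j(H) = -7/4 (j(H) = -¾ + (¼)*(-4) = -¾ - 1 = -7/4)
k(Y) = -7/4
K(y, u) = y + u*y (K(y, u) = u*y + y = y + u*y)
√(K(k(25), -12*(-5)) - 160688) = √(-7*(1 - 12*(-5))/4 - 160688) = √(-7*(1 + 60)/4 - 160688) = √(-7/4*61 - 160688) = √(-427/4 - 160688) = √(-643179/4) = I*√643179/2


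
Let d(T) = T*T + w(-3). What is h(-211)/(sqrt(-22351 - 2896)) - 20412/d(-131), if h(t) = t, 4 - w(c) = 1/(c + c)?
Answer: -17496/14713 + 211*I*sqrt(25247)/25247 ≈ -1.1892 + 1.3279*I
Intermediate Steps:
w(c) = 4 - 1/(2*c) (w(c) = 4 - 1/(c + c) = 4 - 1/(2*c))
d(T) = 25/6 + T**2 (d(T) = T*T + (4 - 1/2/(-3)) = T**2 + (4 - 1/2*(-1/3)) = T**2 + (4 + 1/6) = T**2 + 25/6 = 25/6 + T**2)
h(-211)/(sqrt(-22351 - 2896)) - 20412/d(-131) = -211/sqrt(-22351 - 2896) - 20412/(25/6 + (-131)**2) = -211*(-I*sqrt(25247)/25247) - 20412/(25/6 + 17161) = -211*(-I*sqrt(25247)/25247) - 20412/102991/6 = -(-211)*I*sqrt(25247)/25247 - 20412*6/102991 = 211*I*sqrt(25247)/25247 - 17496/14713 = -17496/14713 + 211*I*sqrt(25247)/25247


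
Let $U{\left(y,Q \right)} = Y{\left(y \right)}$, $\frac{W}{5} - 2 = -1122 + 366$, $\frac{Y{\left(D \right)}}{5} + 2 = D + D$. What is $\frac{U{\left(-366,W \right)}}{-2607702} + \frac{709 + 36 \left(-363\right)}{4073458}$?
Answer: $- \frac{8639499079}{5311182286758} \approx -0.0016267$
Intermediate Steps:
$Y{\left(D \right)} = -10 + 10 D$ ($Y{\left(D \right)} = -10 + 5 \left(D + D\right) = -10 + 5 \cdot 2 D = -10 + 10 D$)
$W = -3770$ ($W = 10 + 5 \left(-1122 + 366\right) = 10 + 5 \left(-756\right) = 10 - 3780 = -3770$)
$U{\left(y,Q \right)} = -10 + 10 y$
$\frac{U{\left(-366,W \right)}}{-2607702} + \frac{709 + 36 \left(-363\right)}{4073458} = \frac{-10 + 10 \left(-366\right)}{-2607702} + \frac{709 + 36 \left(-363\right)}{4073458} = \left(-10 - 3660\right) \left(- \frac{1}{2607702}\right) + \left(709 - 13068\right) \frac{1}{4073458} = \left(-3670\right) \left(- \frac{1}{2607702}\right) - \frac{12359}{4073458} = \frac{1835}{1303851} - \frac{12359}{4073458} = - \frac{8639499079}{5311182286758}$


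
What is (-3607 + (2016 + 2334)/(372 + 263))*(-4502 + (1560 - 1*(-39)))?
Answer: 1327306757/127 ≈ 1.0451e+7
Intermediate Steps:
(-3607 + (2016 + 2334)/(372 + 263))*(-4502 + (1560 - 1*(-39))) = (-3607 + 4350/635)*(-4502 + (1560 + 39)) = (-3607 + 4350*(1/635))*(-4502 + 1599) = (-3607 + 870/127)*(-2903) = -457219/127*(-2903) = 1327306757/127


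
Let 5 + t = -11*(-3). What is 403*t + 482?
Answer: 11766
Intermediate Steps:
t = 28 (t = -5 - 11*(-3) = -5 + 33 = 28)
403*t + 482 = 403*28 + 482 = 11284 + 482 = 11766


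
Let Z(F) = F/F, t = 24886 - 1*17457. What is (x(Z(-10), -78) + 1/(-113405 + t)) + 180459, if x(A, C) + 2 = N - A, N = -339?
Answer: 19088079191/105976 ≈ 1.8012e+5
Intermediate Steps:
t = 7429 (t = 24886 - 17457 = 7429)
Z(F) = 1
x(A, C) = -341 - A (x(A, C) = -2 + (-339 - A) = -341 - A)
(x(Z(-10), -78) + 1/(-113405 + t)) + 180459 = ((-341 - 1*1) + 1/(-113405 + 7429)) + 180459 = ((-341 - 1) + 1/(-105976)) + 180459 = (-342 - 1/105976) + 180459 = -36243793/105976 + 180459 = 19088079191/105976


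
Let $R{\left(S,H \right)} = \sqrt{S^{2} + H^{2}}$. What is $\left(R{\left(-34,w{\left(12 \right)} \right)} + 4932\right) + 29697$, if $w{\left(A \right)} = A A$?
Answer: $34629 + 2 \sqrt{5473} \approx 34777.0$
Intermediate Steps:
$w{\left(A \right)} = A^{2}$
$R{\left(S,H \right)} = \sqrt{H^{2} + S^{2}}$
$\left(R{\left(-34,w{\left(12 \right)} \right)} + 4932\right) + 29697 = \left(\sqrt{\left(12^{2}\right)^{2} + \left(-34\right)^{2}} + 4932\right) + 29697 = \left(\sqrt{144^{2} + 1156} + 4932\right) + 29697 = \left(\sqrt{20736 + 1156} + 4932\right) + 29697 = \left(\sqrt{21892} + 4932\right) + 29697 = \left(2 \sqrt{5473} + 4932\right) + 29697 = \left(4932 + 2 \sqrt{5473}\right) + 29697 = 34629 + 2 \sqrt{5473}$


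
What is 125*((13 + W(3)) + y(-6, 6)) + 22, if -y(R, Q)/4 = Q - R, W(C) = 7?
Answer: -3478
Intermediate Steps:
y(R, Q) = -4*Q + 4*R (y(R, Q) = -4*(Q - R) = -4*Q + 4*R)
125*((13 + W(3)) + y(-6, 6)) + 22 = 125*((13 + 7) + (-4*6 + 4*(-6))) + 22 = 125*(20 + (-24 - 24)) + 22 = 125*(20 - 48) + 22 = 125*(-28) + 22 = -3500 + 22 = -3478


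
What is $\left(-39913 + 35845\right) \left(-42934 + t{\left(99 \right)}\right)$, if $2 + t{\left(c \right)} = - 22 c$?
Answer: $183523752$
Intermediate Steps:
$t{\left(c \right)} = -2 - 22 c$
$\left(-39913 + 35845\right) \left(-42934 + t{\left(99 \right)}\right) = \left(-39913 + 35845\right) \left(-42934 - 2180\right) = - 4068 \left(-42934 - 2180\right) = \left(-4068\right) \left(-45114\right) = 183523752$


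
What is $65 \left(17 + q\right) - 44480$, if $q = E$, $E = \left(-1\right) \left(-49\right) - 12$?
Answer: $-40970$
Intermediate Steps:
$E = 37$ ($E = 49 - 12 = 37$)
$q = 37$
$65 \left(17 + q\right) - 44480 = 65 \left(17 + 37\right) - 44480 = 65 \cdot 54 - 44480 = 3510 - 44480 = -40970$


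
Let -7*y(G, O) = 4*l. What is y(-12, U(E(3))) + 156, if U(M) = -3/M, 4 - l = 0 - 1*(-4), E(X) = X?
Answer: 156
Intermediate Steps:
l = 0 (l = 4 - (0 - 1*(-4)) = 4 - (0 + 4) = 4 - 1*4 = 4 - 4 = 0)
y(G, O) = 0 (y(G, O) = -4*0/7 = -⅐*0 = 0)
y(-12, U(E(3))) + 156 = 0 + 156 = 156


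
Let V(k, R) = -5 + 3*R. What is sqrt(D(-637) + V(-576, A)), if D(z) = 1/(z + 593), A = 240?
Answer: sqrt(346049)/22 ≈ 26.739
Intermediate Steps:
D(z) = 1/(593 + z)
sqrt(D(-637) + V(-576, A)) = sqrt(1/(593 - 637) + (-5 + 3*240)) = sqrt(1/(-44) + (-5 + 720)) = sqrt(-1/44 + 715) = sqrt(31459/44) = sqrt(346049)/22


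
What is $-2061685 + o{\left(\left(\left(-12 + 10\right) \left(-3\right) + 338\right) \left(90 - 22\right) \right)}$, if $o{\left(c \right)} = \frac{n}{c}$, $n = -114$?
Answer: $- \frac{24113467817}{11696} \approx -2.0617 \cdot 10^{6}$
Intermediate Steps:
$o{\left(c \right)} = - \frac{114}{c}$
$-2061685 + o{\left(\left(\left(-12 + 10\right) \left(-3\right) + 338\right) \left(90 - 22\right) \right)} = -2061685 - \frac{114}{\left(\left(-12 + 10\right) \left(-3\right) + 338\right) \left(90 - 22\right)} = -2061685 - \frac{114}{\left(\left(-2\right) \left(-3\right) + 338\right) 68} = -2061685 - \frac{114}{\left(6 + 338\right) 68} = -2061685 - \frac{114}{344 \cdot 68} = -2061685 - \frac{114}{23392} = -2061685 - \frac{57}{11696} = - \frac{24113467817}{11696}$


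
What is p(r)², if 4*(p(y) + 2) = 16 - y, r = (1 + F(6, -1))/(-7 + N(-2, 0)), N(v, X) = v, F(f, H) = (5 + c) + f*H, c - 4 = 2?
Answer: 169/36 ≈ 4.6944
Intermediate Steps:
c = 6 (c = 4 + 2 = 6)
F(f, H) = 11 + H*f (F(f, H) = (5 + 6) + f*H = 11 + H*f)
r = -⅔ (r = (1 + (11 - 1*6))/(-7 - 2) = (1 + (11 - 6))/(-9) = (1 + 5)*(-⅑) = 6*(-⅑) = -⅔ ≈ -0.66667)
p(y) = 2 - y/4 (p(y) = -2 + (16 - y)/4 = -2 + (4 - y/4) = 2 - y/4)
p(r)² = (2 - ¼*(-⅔))² = (2 + ⅙)² = (13/6)² = 169/36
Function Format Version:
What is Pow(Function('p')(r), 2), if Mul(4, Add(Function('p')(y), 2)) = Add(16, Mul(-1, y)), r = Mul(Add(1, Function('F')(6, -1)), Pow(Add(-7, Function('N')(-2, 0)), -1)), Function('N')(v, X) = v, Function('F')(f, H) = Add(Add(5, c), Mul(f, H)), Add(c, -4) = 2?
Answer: Rational(169, 36) ≈ 4.6944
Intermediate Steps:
c = 6 (c = Add(4, 2) = 6)
Function('F')(f, H) = Add(11, Mul(H, f)) (Function('F')(f, H) = Add(Add(5, 6), Mul(f, H)) = Add(11, Mul(H, f)))
r = Rational(-2, 3) (r = Mul(Add(1, Add(11, Mul(-1, 6))), Pow(Add(-7, -2), -1)) = Mul(Add(1, Add(11, -6)), Pow(-9, -1)) = Mul(Add(1, 5), Rational(-1, 9)) = Mul(6, Rational(-1, 9)) = Rational(-2, 3) ≈ -0.66667)
Function('p')(y) = Add(2, Mul(Rational(-1, 4), y)) (Function('p')(y) = Add(-2, Mul(Rational(1, 4), Add(16, Mul(-1, y)))) = Add(-2, Add(4, Mul(Rational(-1, 4), y))) = Add(2, Mul(Rational(-1, 4), y)))
Pow(Function('p')(r), 2) = Pow(Add(2, Mul(Rational(-1, 4), Rational(-2, 3))), 2) = Pow(Add(2, Rational(1, 6)), 2) = Pow(Rational(13, 6), 2) = Rational(169, 36)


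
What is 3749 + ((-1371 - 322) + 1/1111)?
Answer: 2284217/1111 ≈ 2056.0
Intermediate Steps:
3749 + ((-1371 - 322) + 1/1111) = 3749 + (-1693 + 1/1111) = 3749 - 1880922/1111 = 2284217/1111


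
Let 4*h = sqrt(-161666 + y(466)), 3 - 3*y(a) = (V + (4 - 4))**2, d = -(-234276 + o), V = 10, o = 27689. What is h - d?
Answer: -206587 + I*sqrt(1455285)/12 ≈ -2.0659e+5 + 100.53*I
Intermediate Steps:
d = 206587 (d = -(-234276 + 27689) = -1*(-206587) = 206587)
y(a) = -97/3 (y(a) = 1 - (10 + (4 - 4))**2/3 = 1 - (10 + 0)**2/3 = 1 - 1/3*10**2 = 1 - 1/3*100 = 1 - 100/3 = -97/3)
h = I*sqrt(1455285)/12 (h = sqrt(-161666 - 97/3)/4 = sqrt(-485095/3)/4 = (I*sqrt(1455285)/3)/4 = I*sqrt(1455285)/12 ≈ 100.53*I)
h - d = I*sqrt(1455285)/12 - 1*206587 = I*sqrt(1455285)/12 - 206587 = -206587 + I*sqrt(1455285)/12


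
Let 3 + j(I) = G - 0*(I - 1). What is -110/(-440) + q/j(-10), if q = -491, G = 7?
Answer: -245/2 ≈ -122.50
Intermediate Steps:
j(I) = 4 (j(I) = -3 + (7 - 0*(I - 1)) = -3 + (7 - 0*(-1 + I)) = -3 + (7 - 1*0) = -3 + (7 + 0) = -3 + 7 = 4)
-110/(-440) + q/j(-10) = -110/(-440) - 491/4 = -110*(-1/440) - 491*1/4 = 1/4 - 491/4 = -245/2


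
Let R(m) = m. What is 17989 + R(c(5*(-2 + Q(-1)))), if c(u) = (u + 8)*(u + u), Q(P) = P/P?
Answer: 17959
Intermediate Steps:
Q(P) = 1
c(u) = 2*u*(8 + u) (c(u) = (8 + u)*(2*u) = 2*u*(8 + u))
17989 + R(c(5*(-2 + Q(-1)))) = 17989 + 2*(5*(-2 + 1))*(8 + 5*(-2 + 1)) = 17989 + 2*(5*(-1))*(8 + 5*(-1)) = 17989 + 2*(-5)*(8 - 5) = 17989 + 2*(-5)*3 = 17989 - 30 = 17959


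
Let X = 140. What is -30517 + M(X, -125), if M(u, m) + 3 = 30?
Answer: -30490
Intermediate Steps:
M(u, m) = 27 (M(u, m) = -3 + 30 = 27)
-30517 + M(X, -125) = -30517 + 27 = -30490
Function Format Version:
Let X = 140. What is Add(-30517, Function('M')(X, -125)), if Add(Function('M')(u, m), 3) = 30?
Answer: -30490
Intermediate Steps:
Function('M')(u, m) = 27 (Function('M')(u, m) = Add(-3, 30) = 27)
Add(-30517, Function('M')(X, -125)) = Add(-30517, 27) = -30490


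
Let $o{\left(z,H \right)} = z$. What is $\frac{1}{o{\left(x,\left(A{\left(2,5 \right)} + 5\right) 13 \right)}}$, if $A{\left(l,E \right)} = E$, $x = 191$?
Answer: $\frac{1}{191} \approx 0.0052356$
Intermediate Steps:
$\frac{1}{o{\left(x,\left(A{\left(2,5 \right)} + 5\right) 13 \right)}} = \frac{1}{191}$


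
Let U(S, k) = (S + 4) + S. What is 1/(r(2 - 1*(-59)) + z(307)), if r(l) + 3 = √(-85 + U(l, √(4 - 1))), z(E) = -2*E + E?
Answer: -310/96059 - √41/96059 ≈ -0.0032938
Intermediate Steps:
U(S, k) = 4 + 2*S (U(S, k) = (4 + S) + S = 4 + 2*S)
z(E) = -E
r(l) = -3 + √(-81 + 2*l) (r(l) = -3 + √(-85 + (4 + 2*l)) = -3 + √(-81 + 2*l))
1/(r(2 - 1*(-59)) + z(307)) = 1/((-3 + √(-81 + 2*(2 - 1*(-59)))) - 1*307) = 1/((-3 + √(-81 + 2*(2 + 59))) - 307) = 1/((-3 + √(-81 + 2*61)) - 307) = 1/((-3 + √(-81 + 122)) - 307) = 1/((-3 + √41) - 307) = 1/(-310 + √41)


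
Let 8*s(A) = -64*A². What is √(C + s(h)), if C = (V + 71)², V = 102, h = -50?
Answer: √9929 ≈ 99.644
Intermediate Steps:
C = 29929 (C = (102 + 71)² = 173² = 29929)
s(A) = -8*A² (s(A) = (-64*A²)/8 = -8*A²)
√(C + s(h)) = √(29929 - 8*(-50)²) = √(29929 - 8*2500) = √(29929 - 20000) = √9929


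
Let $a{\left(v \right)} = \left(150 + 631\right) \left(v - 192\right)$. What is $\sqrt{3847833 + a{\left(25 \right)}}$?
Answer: $\sqrt{3717406} \approx 1928.1$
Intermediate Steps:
$a{\left(v \right)} = -149952 + 781 v$ ($a{\left(v \right)} = 781 \left(-192 + v\right) = -149952 + 781 v$)
$\sqrt{3847833 + a{\left(25 \right)}} = \sqrt{3847833 + \left(-149952 + 781 \cdot 25\right)} = \sqrt{3847833 + \left(-149952 + 19525\right)} = \sqrt{3847833 - 130427} = \sqrt{3717406}$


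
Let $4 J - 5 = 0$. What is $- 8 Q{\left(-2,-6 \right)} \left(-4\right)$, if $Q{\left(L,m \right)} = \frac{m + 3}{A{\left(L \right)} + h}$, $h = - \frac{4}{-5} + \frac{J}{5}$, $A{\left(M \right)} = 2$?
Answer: $- \frac{1920}{61} \approx -31.475$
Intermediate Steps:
$J = \frac{5}{4}$ ($J = \frac{5}{4} + \frac{1}{4} \cdot 0 = \frac{5}{4} + 0 = \frac{5}{4} \approx 1.25$)
$h = \frac{21}{20}$ ($h = - \frac{4}{-5} + \frac{5}{4 \cdot 5} = \left(-4\right) \left(- \frac{1}{5}\right) + \frac{5}{4} \cdot \frac{1}{5} = \frac{4}{5} + \frac{1}{4} = \frac{21}{20} \approx 1.05$)
$Q{\left(L,m \right)} = \frac{60}{61} + \frac{20 m}{61}$ ($Q{\left(L,m \right)} = \frac{m + 3}{2 + \frac{21}{20}} = \frac{3 + m}{\frac{61}{20}} = \left(3 + m\right) \frac{20}{61} = \frac{60}{61} + \frac{20 m}{61}$)
$- 8 Q{\left(-2,-6 \right)} \left(-4\right) = - 8 \left(\frac{60}{61} + \frac{20}{61} \left(-6\right)\right) \left(-4\right) = - 8 \left(\frac{60}{61} - \frac{120}{61}\right) \left(-4\right) = \left(-8\right) \left(- \frac{60}{61}\right) \left(-4\right) = \frac{480}{61} \left(-4\right) = - \frac{1920}{61}$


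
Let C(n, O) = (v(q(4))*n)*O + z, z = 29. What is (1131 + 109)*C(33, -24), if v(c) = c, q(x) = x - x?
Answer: 35960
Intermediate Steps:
q(x) = 0
C(n, O) = 29 (C(n, O) = (0*n)*O + 29 = 0*O + 29 = 0 + 29 = 29)
(1131 + 109)*C(33, -24) = (1131 + 109)*29 = 1240*29 = 35960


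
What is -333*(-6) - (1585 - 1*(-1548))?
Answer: -1135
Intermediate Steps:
-333*(-6) - (1585 - 1*(-1548)) = 1998 - (1585 + 1548) = 1998 - 1*3133 = 1998 - 3133 = -1135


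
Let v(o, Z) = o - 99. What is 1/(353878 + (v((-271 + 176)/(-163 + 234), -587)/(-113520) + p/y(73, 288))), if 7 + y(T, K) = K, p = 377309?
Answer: 566209380/201129313564921 ≈ 2.8152e-6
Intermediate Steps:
y(T, K) = -7 + K
v(o, Z) = -99 + o
1/(353878 + (v((-271 + 176)/(-163 + 234), -587)/(-113520) + p/y(73, 288))) = 1/(353878 + ((-99 + (-271 + 176)/(-163 + 234))/(-113520) + 377309/(-7 + 288))) = 1/(353878 + ((-99 - 95/71)*(-1/113520) + 377309/281)) = 1/(353878 + (-7124/71*(-1/113520) + 377309/281)) = 1/(353878 + (1781/2014980 + 377309/281)) = 1/(353878 + 760270589281/566209380) = 1/(201129313564921/566209380) = 566209380/201129313564921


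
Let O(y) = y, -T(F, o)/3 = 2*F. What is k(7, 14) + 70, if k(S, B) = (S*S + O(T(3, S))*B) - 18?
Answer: -151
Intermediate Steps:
T(F, o) = -6*F
k(S, B) = -18 + S² - 18*B (k(S, B) = (S*S + (-6*3)*B) - 18 = (S² - 18*B) - 18 = -18 + S² - 18*B)
k(7, 14) + 70 = (-18 + 7² - 18*14) + 70 = (-18 + 49 - 252) + 70 = -221 + 70 = -151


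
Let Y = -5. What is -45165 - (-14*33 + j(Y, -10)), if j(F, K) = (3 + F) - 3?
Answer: -44698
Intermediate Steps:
j(F, K) = F
-45165 - (-14*33 + j(Y, -10)) = -45165 - (-14*33 - 5) = -45165 - (-462 - 5) = -45165 - 1*(-467) = -45165 + 467 = -44698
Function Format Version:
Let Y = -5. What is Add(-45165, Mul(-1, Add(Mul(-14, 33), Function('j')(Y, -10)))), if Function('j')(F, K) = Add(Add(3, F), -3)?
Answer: -44698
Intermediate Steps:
Function('j')(F, K) = F
Add(-45165, Mul(-1, Add(Mul(-14, 33), Function('j')(Y, -10)))) = Add(-45165, Mul(-1, Add(Mul(-14, 33), -5))) = Add(-45165, Mul(-1, Add(-462, -5))) = Add(-45165, Mul(-1, -467)) = Add(-45165, 467) = -44698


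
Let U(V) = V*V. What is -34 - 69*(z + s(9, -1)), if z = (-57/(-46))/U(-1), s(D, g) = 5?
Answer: -929/2 ≈ -464.50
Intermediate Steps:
U(V) = V**2
z = 57/46 (z = (-57/(-46))/((-1)**2) = -57*(-1/46)/1 = (57/46)*1 = 57/46 ≈ 1.2391)
-34 - 69*(z + s(9, -1)) = -34 - 69*(57/46 + 5) = -34 - 69*287/46 = -34 - 861/2 = -929/2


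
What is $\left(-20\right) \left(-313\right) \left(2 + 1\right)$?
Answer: $18780$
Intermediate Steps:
$\left(-20\right) \left(-313\right) \left(2 + 1\right) = 6260 \cdot 3 = 18780$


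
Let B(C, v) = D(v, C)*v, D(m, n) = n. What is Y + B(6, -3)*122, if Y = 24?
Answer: -2172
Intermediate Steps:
B(C, v) = C*v
Y + B(6, -3)*122 = 24 + (6*(-3))*122 = 24 - 18*122 = 24 - 2196 = -2172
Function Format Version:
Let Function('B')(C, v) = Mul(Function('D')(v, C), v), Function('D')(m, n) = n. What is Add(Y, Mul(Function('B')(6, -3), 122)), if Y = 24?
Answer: -2172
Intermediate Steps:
Function('B')(C, v) = Mul(C, v)
Add(Y, Mul(Function('B')(6, -3), 122)) = Add(24, Mul(Mul(6, -3), 122)) = Add(24, Mul(-18, 122)) = Add(24, -2196) = -2172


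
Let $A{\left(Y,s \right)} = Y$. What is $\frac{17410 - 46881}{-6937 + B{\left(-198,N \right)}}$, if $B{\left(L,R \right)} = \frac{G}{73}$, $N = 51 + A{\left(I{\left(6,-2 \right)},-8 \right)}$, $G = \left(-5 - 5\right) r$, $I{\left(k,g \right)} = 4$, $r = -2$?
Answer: $\frac{2151383}{506381} \approx 4.2485$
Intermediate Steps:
$G = 20$ ($G = \left(-5 - 5\right) \left(-2\right) = \left(-10\right) \left(-2\right) = 20$)
$N = 55$ ($N = 51 + 4 = 55$)
$B{\left(L,R \right)} = \frac{20}{73}$
$\frac{17410 - 46881}{-6937 + B{\left(-198,N \right)}} = \frac{17410 - 46881}{-6937 + \frac{20}{73}} = \frac{17410 - 46881}{- \frac{506381}{73}} = \left(-29471\right) \left(- \frac{73}{506381}\right) = \frac{2151383}{506381}$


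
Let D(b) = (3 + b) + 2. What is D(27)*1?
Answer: 32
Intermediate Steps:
D(b) = 5 + b
D(27)*1 = (5 + 27)*1 = 32*1 = 32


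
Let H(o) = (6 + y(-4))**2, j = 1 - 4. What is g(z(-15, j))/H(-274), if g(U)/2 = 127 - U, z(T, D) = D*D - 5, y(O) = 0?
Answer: 41/6 ≈ 6.8333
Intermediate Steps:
j = -3
z(T, D) = -5 + D**2 (z(T, D) = D**2 - 5 = -5 + D**2)
H(o) = 36 (H(o) = (6 + 0)**2 = 6**2 = 36)
g(U) = 254 - 2*U (g(U) = 2*(127 - U) = 254 - 2*U)
g(z(-15, j))/H(-274) = (254 - 2*(-5 + (-3)**2))/36 = (254 - 2*(-5 + 9))*(1/36) = (254 - 2*4)*(1/36) = (254 - 8)*(1/36) = 246*(1/36) = 41/6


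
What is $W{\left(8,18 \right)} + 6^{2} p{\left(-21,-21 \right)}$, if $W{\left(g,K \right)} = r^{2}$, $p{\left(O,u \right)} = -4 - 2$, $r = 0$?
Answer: $-216$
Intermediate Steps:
$p{\left(O,u \right)} = -6$ ($p{\left(O,u \right)} = -4 - 2 = -6$)
$W{\left(g,K \right)} = 0$ ($W{\left(g,K \right)} = 0^{2} = 0$)
$W{\left(8,18 \right)} + 6^{2} p{\left(-21,-21 \right)} = 0 + 6^{2} \left(-6\right) = 0 + 36 \left(-6\right) = 0 - 216 = -216$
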